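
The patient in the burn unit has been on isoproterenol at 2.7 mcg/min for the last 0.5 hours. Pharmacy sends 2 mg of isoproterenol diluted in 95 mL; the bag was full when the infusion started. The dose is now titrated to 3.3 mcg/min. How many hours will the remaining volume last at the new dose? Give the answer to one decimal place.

9.7 hours

Initial rate:
2.7 mcg/min × 60 min/hr = 162 mcg/hr
Concentration = 2 mg ÷ 95 mL = 0.02105263 mg/mL = 21.05263 mcg/mL
Rate = 162 mcg/hr ÷ 21.05263 mcg/mL = 7.695 mL/hr
Volume infused so far = 7.695 mL/hr × 0.5 hr = 3.8475 mL
Volume remaining = 95 − 3.8475 = 91.1525 mL
New rate:
3.3 mcg/min × 60 min/hr = 198 mcg/hr
Rate = 198 mcg/hr ÷ 21.05263 mcg/mL = 9.405 mL/hr
Time remaining = 91.1525 mL ÷ 9.405 mL/hr = 9.691919 hr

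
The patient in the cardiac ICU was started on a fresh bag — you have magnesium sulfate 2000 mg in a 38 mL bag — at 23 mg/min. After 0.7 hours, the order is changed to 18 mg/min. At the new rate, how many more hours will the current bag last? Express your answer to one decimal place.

1.0 hours

Initial rate:
23 mg/min × 60 min/hr = 1380 mg/hr
Concentration = 2000 mg ÷ 38 mL = 52.63158 mg/mL
Rate = 1380 mg/hr ÷ 52.63158 mg/mL = 26.22 mL/hr
Volume infused so far = 26.22 mL/hr × 0.7 hr = 18.354 mL
Volume remaining = 38 − 18.354 = 19.646 mL
New rate:
18 mg/min × 60 min/hr = 1080 mg/hr
Rate = 1080 mg/hr ÷ 52.63158 mg/mL = 20.52 mL/hr
Time remaining = 19.646 mL ÷ 20.52 mL/hr = 0.9574074 hr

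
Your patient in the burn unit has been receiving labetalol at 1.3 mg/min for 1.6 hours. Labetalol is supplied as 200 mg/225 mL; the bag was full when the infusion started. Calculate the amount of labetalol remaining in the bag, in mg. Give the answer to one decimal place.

75.2 mg

1.3 mg/min × 60 min/hr = 78 mg/hr
Concentration = 200 mg ÷ 225 mL = 0.8888889 mg/mL
Rate = 78 mg/hr ÷ 0.8888889 mg/mL = 87.75 mL/hr
Volume infused = 87.75 mL/hr × 1.6 hr = 140.4 mL
Volume remaining = 225 − 140.4 = 84.6 mL
Drug remaining = 84.6 mL × 0.8888889 mg/mL = 75.2 mg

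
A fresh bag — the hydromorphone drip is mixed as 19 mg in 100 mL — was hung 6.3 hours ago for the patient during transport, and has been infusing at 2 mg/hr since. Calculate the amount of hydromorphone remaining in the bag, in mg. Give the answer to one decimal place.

Concentration = 19 mg ÷ 100 mL = 0.19 mg/mL
Rate = 2 mg/hr ÷ 0.19 mg/mL = 10.52632 mL/hr
Volume infused = 10.52632 mL/hr × 6.3 hr = 66.31579 mL
Volume remaining = 100 − 66.31579 = 33.68421 mL
Drug remaining = 33.68421 mL × 0.19 mg/mL = 6.4 mg

6.4 mg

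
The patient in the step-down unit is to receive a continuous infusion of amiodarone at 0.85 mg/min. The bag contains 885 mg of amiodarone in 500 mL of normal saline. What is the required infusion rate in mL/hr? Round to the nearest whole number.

29 mL/hr

0.85 mg/min × 60 min/hr = 51 mg/hr
Concentration = 885 mg ÷ 500 mL = 1.77 mg/mL
Rate = 51 mg/hr ÷ 1.77 mg/mL = 28.81356 mL/hr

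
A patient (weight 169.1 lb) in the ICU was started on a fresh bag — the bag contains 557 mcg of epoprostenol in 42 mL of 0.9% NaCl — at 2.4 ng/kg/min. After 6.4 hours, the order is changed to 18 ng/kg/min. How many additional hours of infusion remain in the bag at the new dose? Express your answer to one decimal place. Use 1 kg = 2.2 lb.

Initial rate:
Weight = 169.1 lb ÷ 2.2 lb/kg = 76.86364 kg
Dose = 2.4 ng/kg/min × 76.86364 kg = 184.4727 ng/min
184.4727 ng/min × 60 min/hr = 11068.36 ng/hr
Concentration = 557 mcg ÷ 42 mL = 13.2619 mcg/mL = 13261.9 ng/mL
Rate = 11068.36 ng/hr ÷ 13261.9 ng/mL = 0.8345983 mL/hr
Volume infused so far = 0.8345983 mL/hr × 6.4 hr = 5.341429 mL
Volume remaining = 42 − 5.341429 = 36.65857 mL
New rate:
Dose = 18 ng/kg/min × 76.86364 kg = 1383.545 ng/min
1383.545 ng/min × 60 min/hr = 83012.73 ng/hr
Rate = 83012.73 ng/hr ÷ 13261.9 ng/mL = 6.259488 mL/hr
Time remaining = 36.65857 mL ÷ 6.259488 mL/hr = 5.856481 hr

5.9 hours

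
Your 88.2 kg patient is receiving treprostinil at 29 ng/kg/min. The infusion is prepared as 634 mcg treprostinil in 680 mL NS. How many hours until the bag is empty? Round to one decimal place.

Dose = 29 ng/kg/min × 88.2 kg = 2557.8 ng/min
2557.8 ng/min × 60 min/hr = 153468 ng/hr
Concentration = 634 mcg ÷ 680 mL = 0.9323529 mcg/mL = 932.3529 ng/mL
Rate = 153468 ng/hr ÷ 932.3529 ng/mL = 164.6029 mL/hr
Duration = 680 mL ÷ 164.6029 mL/hr = 4.131154 hr

4.1 hours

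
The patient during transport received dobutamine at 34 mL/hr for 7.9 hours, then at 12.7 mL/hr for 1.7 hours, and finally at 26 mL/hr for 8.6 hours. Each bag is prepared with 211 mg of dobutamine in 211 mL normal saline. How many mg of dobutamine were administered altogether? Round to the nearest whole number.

Concentration = 211 mg ÷ 211 mL = 1 mg/mL
Stage 1: 34 mL/hr × 7.9 hr = 268.6 mL → 268.6 mL × 1 mg/mL = 268.6 mg
Stage 2: 12.7 mL/hr × 1.7 hr = 21.59 mL → 21.59 mL × 1 mg/mL = 21.59 mg
Stage 3: 26 mL/hr × 8.6 hr = 223.6 mL → 223.6 mL × 1 mg/mL = 223.6 mg
Total = 268.6 + 21.59 + 223.6 = 513.79 mg

514 mg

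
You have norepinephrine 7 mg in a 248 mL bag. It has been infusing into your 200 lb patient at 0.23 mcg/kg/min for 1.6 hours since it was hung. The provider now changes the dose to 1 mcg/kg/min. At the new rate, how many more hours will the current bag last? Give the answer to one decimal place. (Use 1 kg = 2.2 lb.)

0.9 hours

Initial rate:
Weight = 200 lb ÷ 2.2 lb/kg = 90.90909 kg
Dose = 0.23 mcg/kg/min × 90.90909 kg = 20.90909 mcg/min
20.90909 mcg/min × 60 min/hr = 1254.545 mcg/hr
Concentration = 7 mg ÷ 248 mL = 0.02822581 mg/mL = 28.22581 mcg/mL
Rate = 1254.545 mcg/hr ÷ 28.22581 mcg/mL = 44.44675 mL/hr
Volume infused so far = 44.44675 mL/hr × 1.6 hr = 71.11481 mL
Volume remaining = 248 − 71.11481 = 176.8852 mL
New rate:
Dose = 1 mcg/kg/min × 90.90909 kg = 90.90909 mcg/min
90.90909 mcg/min × 60 min/hr = 5454.545 mcg/hr
Rate = 5454.545 mcg/hr ÷ 28.22581 mcg/mL = 193.2468 mL/hr
Time remaining = 176.8852 mL ÷ 193.2468 mL/hr = 0.9153333 hr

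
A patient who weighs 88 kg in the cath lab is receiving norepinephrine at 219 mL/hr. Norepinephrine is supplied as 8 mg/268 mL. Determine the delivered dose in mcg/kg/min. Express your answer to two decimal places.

Concentration = 8 mg ÷ 268 mL = 0.02985075 mg/mL = 29.85075 mcg/mL
Drug rate = 219 mL/hr × 29.85075 mcg/mL = 6537.313 mcg/hr
6537.313 mcg/hr ÷ 60 min/hr = 108.9552 mcg/min
108.9552 mcg/min ÷ 88 kg = 1.238128 mcg/kg/min

1.24 mcg/kg/min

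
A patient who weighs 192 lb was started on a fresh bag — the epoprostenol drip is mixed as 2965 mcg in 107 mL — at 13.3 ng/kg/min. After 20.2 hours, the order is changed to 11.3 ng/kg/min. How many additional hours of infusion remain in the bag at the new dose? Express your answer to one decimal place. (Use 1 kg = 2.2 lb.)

Initial rate:
Weight = 192 lb ÷ 2.2 lb/kg = 87.27273 kg
Dose = 13.3 ng/kg/min × 87.27273 kg = 1160.727 ng/min
1160.727 ng/min × 60 min/hr = 69643.64 ng/hr
Concentration = 2965 mcg ÷ 107 mL = 27.71028 mcg/mL = 27710.28 ng/mL
Rate = 69643.64 ng/hr ÷ 27710.28 ng/mL = 2.513278 mL/hr
Volume infused so far = 2.513278 mL/hr × 20.2 hr = 50.76821 mL
Volume remaining = 107 − 50.76821 = 56.23179 mL
New rate:
Dose = 11.3 ng/kg/min × 87.27273 kg = 986.1818 ng/min
986.1818 ng/min × 60 min/hr = 59170.91 ng/hr
Rate = 59170.91 ng/hr ÷ 27710.28 ng/mL = 2.135341 mL/hr
Time remaining = 56.23179 mL ÷ 2.135341 mL/hr = 26.33386 hr

26.3 hours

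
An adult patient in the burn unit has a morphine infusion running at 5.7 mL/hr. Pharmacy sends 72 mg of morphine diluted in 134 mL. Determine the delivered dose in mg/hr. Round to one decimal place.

3.1 mg/hr

Concentration = 72 mg ÷ 134 mL = 0.5373134 mg/mL
Drug rate = 5.7 mL/hr × 0.5373134 mg/mL = 3.062687 mg/hr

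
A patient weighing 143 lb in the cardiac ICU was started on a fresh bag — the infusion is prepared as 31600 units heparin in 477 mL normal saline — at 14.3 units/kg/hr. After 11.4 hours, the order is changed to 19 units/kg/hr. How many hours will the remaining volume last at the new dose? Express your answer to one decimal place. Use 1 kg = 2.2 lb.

Initial rate:
Weight = 143 lb ÷ 2.2 lb/kg = 65 kg
Dose = 14.3 units/kg/hr × 65 kg = 929.5 units/hr
Concentration = 31600 units ÷ 477 mL = 66.24738 units/mL
Rate = 929.5 units/hr ÷ 66.24738 units/mL = 14.03074 mL/hr
Volume infused so far = 14.03074 mL/hr × 11.4 hr = 159.9505 mL
Volume remaining = 477 − 159.9505 = 317.0495 mL
New rate:
Dose = 19 units/kg/hr × 65 kg = 1235 units/hr
Rate = 1235 units/hr ÷ 66.24738 units/mL = 18.64225 mL/hr
Time remaining = 317.0495 mL ÷ 18.64225 mL/hr = 17.00704 hr

17.0 hours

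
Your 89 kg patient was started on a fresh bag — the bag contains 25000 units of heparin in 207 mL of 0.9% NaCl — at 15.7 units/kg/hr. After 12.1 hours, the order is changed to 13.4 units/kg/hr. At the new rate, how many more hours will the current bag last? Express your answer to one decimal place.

6.8 hours

Initial rate:
Dose = 15.7 units/kg/hr × 89 kg = 1397.3 units/hr
Concentration = 25000 units ÷ 207 mL = 120.7729 units/mL
Rate = 1397.3 units/hr ÷ 120.7729 units/mL = 11.56964 mL/hr
Volume infused so far = 11.56964 mL/hr × 12.1 hr = 139.9927 mL
Volume remaining = 207 − 139.9927 = 67.00731 mL
New rate:
Dose = 13.4 units/kg/hr × 89 kg = 1192.6 units/hr
Rate = 1192.6 units/hr ÷ 120.7729 units/mL = 9.874728 mL/hr
Time remaining = 67.00731 mL ÷ 9.874728 mL/hr = 6.785737 hr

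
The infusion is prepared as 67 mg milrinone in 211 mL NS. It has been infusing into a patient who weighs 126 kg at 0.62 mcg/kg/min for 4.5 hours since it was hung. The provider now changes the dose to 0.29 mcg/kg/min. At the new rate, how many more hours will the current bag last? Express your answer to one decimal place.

20.9 hours

Initial rate:
Dose = 0.62 mcg/kg/min × 126 kg = 78.12 mcg/min
78.12 mcg/min × 60 min/hr = 4687.2 mcg/hr
Concentration = 67 mg ÷ 211 mL = 0.3175355 mg/mL = 317.5355 mcg/mL
Rate = 4687.2 mcg/hr ÷ 317.5355 mcg/mL = 14.76118 mL/hr
Volume infused so far = 14.76118 mL/hr × 4.5 hr = 66.42532 mL
Volume remaining = 211 − 66.42532 = 144.5747 mL
New rate:
Dose = 0.29 mcg/kg/min × 126 kg = 36.54 mcg/min
36.54 mcg/min × 60 min/hr = 2192.4 mcg/hr
Rate = 2192.4 mcg/hr ÷ 317.5355 mcg/mL = 6.904424 mL/hr
Time remaining = 144.5747 mL ÷ 6.904424 mL/hr = 20.93943 hr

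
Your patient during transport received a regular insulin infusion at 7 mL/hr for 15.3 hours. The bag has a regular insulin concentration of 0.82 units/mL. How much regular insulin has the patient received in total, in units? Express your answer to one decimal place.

87.8 units

Drug rate = 7 mL/hr × 0.82 units/mL = 5.74 units/hr
Total = 5.74 units/hr × 15.3 hr = 87.822 units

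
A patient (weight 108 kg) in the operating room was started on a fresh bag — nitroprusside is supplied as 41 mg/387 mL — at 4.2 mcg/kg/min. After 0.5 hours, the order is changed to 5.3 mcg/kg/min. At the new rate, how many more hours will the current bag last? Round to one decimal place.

Initial rate:
Dose = 4.2 mcg/kg/min × 108 kg = 453.6 mcg/min
453.6 mcg/min × 60 min/hr = 27216 mcg/hr
Concentration = 41 mg ÷ 387 mL = 0.1059432 mg/mL = 105.9432 mcg/mL
Rate = 27216 mcg/hr ÷ 105.9432 mcg/mL = 256.8925 mL/hr
Volume infused so far = 256.8925 mL/hr × 0.5 hr = 128.4462 mL
Volume remaining = 387 − 128.4462 = 258.5538 mL
New rate:
Dose = 5.3 mcg/kg/min × 108 kg = 572.4 mcg/min
572.4 mcg/min × 60 min/hr = 34344 mcg/hr
Rate = 34344 mcg/hr ÷ 105.9432 mcg/mL = 324.1739 mL/hr
Time remaining = 258.5538 mL ÷ 324.1739 mL/hr = 0.7975775 hr

0.8 hours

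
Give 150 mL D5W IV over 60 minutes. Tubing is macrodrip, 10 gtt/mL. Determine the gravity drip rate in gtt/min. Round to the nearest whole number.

150 mL ÷ (60 min) = 2.5 mL/min
2.5 mL/min × 10 gtt/mL = 25 gtt/min

25 gtt/min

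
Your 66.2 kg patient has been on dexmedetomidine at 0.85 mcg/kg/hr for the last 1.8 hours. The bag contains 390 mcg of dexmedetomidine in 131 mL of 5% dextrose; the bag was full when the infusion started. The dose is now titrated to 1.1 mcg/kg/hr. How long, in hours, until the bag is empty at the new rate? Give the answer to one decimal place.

Initial rate:
Dose = 0.85 mcg/kg/hr × 66.2 kg = 56.27 mcg/hr
Concentration = 390 mcg ÷ 131 mL = 2.977099 mcg/mL
Rate = 56.27 mcg/hr ÷ 2.977099 mcg/mL = 18.90095 mL/hr
Volume infused so far = 18.90095 mL/hr × 1.8 hr = 34.02171 mL
Volume remaining = 131 − 34.02171 = 96.97829 mL
New rate:
Dose = 1.1 mcg/kg/hr × 66.2 kg = 72.82 mcg/hr
Rate = 72.82 mcg/hr ÷ 2.977099 mcg/mL = 24.46005 mL/hr
Time remaining = 96.97829 mL ÷ 24.46005 mL/hr = 3.964762 hr

4.0 hours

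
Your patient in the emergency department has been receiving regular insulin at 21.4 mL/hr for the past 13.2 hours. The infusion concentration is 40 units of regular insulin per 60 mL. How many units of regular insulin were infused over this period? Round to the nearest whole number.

188 units

Concentration = 40 units ÷ 60 mL = 0.6666667 units/mL
Drug rate = 21.4 mL/hr × 0.6666667 units/mL = 14.26667 units/hr
Total = 14.26667 units/hr × 13.2 hr = 188.32 units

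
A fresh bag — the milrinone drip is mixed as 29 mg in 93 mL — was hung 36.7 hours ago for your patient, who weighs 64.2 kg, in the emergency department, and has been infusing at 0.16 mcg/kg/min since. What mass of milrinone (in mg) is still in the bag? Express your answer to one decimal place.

Dose = 0.16 mcg/kg/min × 64.2 kg = 10.272 mcg/min
10.272 mcg/min × 60 min/hr = 616.32 mcg/hr
Concentration = 29 mg ÷ 93 mL = 0.311828 mg/mL = 311.828 mcg/mL
Rate = 616.32 mcg/hr ÷ 311.828 mcg/mL = 1.976474 mL/hr
Volume infused = 1.976474 mL/hr × 36.7 hr = 72.53661 mL
Volume remaining = 93 − 72.53661 = 20.46339 mL
Drug remaining = 20.46339 mL × 311.828 mcg/mL = 6381.056 mcg = 6.381056 mg

6.4 mg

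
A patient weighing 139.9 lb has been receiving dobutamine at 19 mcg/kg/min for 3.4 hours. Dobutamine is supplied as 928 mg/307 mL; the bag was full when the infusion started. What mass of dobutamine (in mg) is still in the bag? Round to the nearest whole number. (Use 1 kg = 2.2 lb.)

Weight = 139.9 lb ÷ 2.2 lb/kg = 63.59091 kg
Dose = 19 mcg/kg/min × 63.59091 kg = 1208.227 mcg/min
1208.227 mcg/min × 60 min/hr = 72493.64 mcg/hr
Concentration = 928 mg ÷ 307 mL = 3.022801 mg/mL = 3022.801 mcg/mL
Rate = 72493.64 mcg/hr ÷ 3022.801 mcg/mL = 23.98227 mL/hr
Volume infused = 23.98227 mL/hr × 3.4 hr = 81.53972 mL
Volume remaining = 307 − 81.53972 = 225.4603 mL
Drug remaining = 225.4603 mL × 3022.801 mcg/mL = 681521.6 mcg = 681.5216 mg

682 mg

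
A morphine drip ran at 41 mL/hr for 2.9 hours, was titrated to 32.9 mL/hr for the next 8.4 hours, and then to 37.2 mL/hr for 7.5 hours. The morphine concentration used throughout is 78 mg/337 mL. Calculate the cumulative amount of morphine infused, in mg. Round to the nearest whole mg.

156 mg

Concentration = 78 mg ÷ 337 mL = 0.231454 mg/mL
Stage 1: 41 mL/hr × 2.9 hr = 118.9 mL → 118.9 mL × 0.231454 mg/mL = 27.51988 mg
Stage 2: 32.9 mL/hr × 8.4 hr = 276.36 mL → 276.36 mL × 0.231454 mg/mL = 63.96463 mg
Stage 3: 37.2 mL/hr × 7.5 hr = 279 mL → 279 mL × 0.231454 mg/mL = 64.57567 mg
Total = 27.51988 + 63.96463 + 64.57567 = 156.0602 mg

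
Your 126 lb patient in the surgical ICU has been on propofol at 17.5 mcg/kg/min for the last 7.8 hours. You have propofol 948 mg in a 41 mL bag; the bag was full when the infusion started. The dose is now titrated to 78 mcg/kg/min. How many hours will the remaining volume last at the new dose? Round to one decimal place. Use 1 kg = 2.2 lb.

Initial rate:
Weight = 126 lb ÷ 2.2 lb/kg = 57.27273 kg
Dose = 17.5 mcg/kg/min × 57.27273 kg = 1002.273 mcg/min
1002.273 mcg/min × 60 min/hr = 60136.36 mcg/hr
Concentration = 948 mg ÷ 41 mL = 23.12195 mg/mL = 23121.95 mcg/mL
Rate = 60136.36 mcg/hr ÷ 23121.95 mcg/mL = 2.600834 mL/hr
Volume infused so far = 2.600834 mL/hr × 7.8 hr = 20.28651 mL
Volume remaining = 41 − 20.28651 = 20.71349 mL
New rate:
Dose = 78 mcg/kg/min × 57.27273 kg = 4467.273 mcg/min
4467.273 mcg/min × 60 min/hr = 268036.4 mcg/hr
Rate = 268036.4 mcg/hr ÷ 23121.95 mcg/mL = 11.59229 mL/hr
Time remaining = 20.71349 mL ÷ 11.59229 mL/hr = 1.786834 hr

1.8 hours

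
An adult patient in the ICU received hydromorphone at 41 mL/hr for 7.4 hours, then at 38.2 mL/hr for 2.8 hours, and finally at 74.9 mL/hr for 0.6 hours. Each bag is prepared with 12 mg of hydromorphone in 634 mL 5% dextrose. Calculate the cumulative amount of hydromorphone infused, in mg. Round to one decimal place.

Concentration = 12 mg ÷ 634 mL = 0.01892744 mg/mL
Stage 1: 41 mL/hr × 7.4 hr = 303.4 mL → 303.4 mL × 0.01892744 mg/mL = 5.742587 mg
Stage 2: 38.2 mL/hr × 2.8 hr = 106.96 mL → 106.96 mL × 0.01892744 mg/mL = 2.024479 mg
Stage 3: 74.9 mL/hr × 0.6 hr = 44.94 mL → 44.94 mL × 0.01892744 mg/mL = 0.8505994 mg
Total = 5.742587 + 2.024479 + 0.8505994 = 8.617666 mg

8.6 mg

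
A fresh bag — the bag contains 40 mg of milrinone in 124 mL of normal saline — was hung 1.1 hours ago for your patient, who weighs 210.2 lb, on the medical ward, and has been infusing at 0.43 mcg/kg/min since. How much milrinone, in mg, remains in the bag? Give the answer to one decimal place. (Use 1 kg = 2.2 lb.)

37.3 mg

Weight = 210.2 lb ÷ 2.2 lb/kg = 95.54545 kg
Dose = 0.43 mcg/kg/min × 95.54545 kg = 41.08455 mcg/min
41.08455 mcg/min × 60 min/hr = 2465.073 mcg/hr
Concentration = 40 mg ÷ 124 mL = 0.3225806 mg/mL = 322.5806 mcg/mL
Rate = 2465.073 mcg/hr ÷ 322.5806 mcg/mL = 7.641725 mL/hr
Volume infused = 7.641725 mL/hr × 1.1 hr = 8.405898 mL
Volume remaining = 124 − 8.405898 = 115.5941 mL
Drug remaining = 115.5941 mL × 322.5806 mcg/mL = 37288.42 mcg = 37.28842 mg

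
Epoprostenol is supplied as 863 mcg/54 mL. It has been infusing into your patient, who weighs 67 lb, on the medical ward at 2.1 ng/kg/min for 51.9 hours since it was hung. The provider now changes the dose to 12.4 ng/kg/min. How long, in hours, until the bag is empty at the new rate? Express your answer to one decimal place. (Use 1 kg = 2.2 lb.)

Initial rate:
Weight = 67 lb ÷ 2.2 lb/kg = 30.45455 kg
Dose = 2.1 ng/kg/min × 30.45455 kg = 63.95455 ng/min
63.95455 ng/min × 60 min/hr = 3837.273 ng/hr
Concentration = 863 mcg ÷ 54 mL = 15.98148 mcg/mL = 15981.48 ng/mL
Rate = 3837.273 ng/hr ÷ 15981.48 ng/mL = 0.2401074 mL/hr
Volume infused so far = 0.2401074 mL/hr × 51.9 hr = 12.46158 mL
Volume remaining = 54 − 12.46158 = 41.53842 mL
New rate:
Dose = 12.4 ng/kg/min × 30.45455 kg = 377.6364 ng/min
377.6364 ng/min × 60 min/hr = 22658.18 ng/hr
Rate = 22658.18 ng/hr ÷ 15981.48 ng/mL = 1.417777 mL/hr
Time remaining = 41.53842 mL ÷ 1.417777 mL/hr = 29.29827 hr

29.3 hours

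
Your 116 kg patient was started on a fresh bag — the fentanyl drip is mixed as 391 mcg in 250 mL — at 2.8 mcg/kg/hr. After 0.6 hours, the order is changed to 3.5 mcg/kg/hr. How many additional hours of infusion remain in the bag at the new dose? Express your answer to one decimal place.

0.5 hours

Initial rate:
Dose = 2.8 mcg/kg/hr × 116 kg = 324.8 mcg/hr
Concentration = 391 mcg ÷ 250 mL = 1.564 mcg/mL
Rate = 324.8 mcg/hr ÷ 1.564 mcg/mL = 207.6726 mL/hr
Volume infused so far = 207.6726 mL/hr × 0.6 hr = 124.6036 mL
Volume remaining = 250 − 124.6036 = 125.3964 mL
New rate:
Dose = 3.5 mcg/kg/hr × 116 kg = 406 mcg/hr
Rate = 406 mcg/hr ÷ 1.564 mcg/mL = 259.5908 mL/hr
Time remaining = 125.3964 mL ÷ 259.5908 mL/hr = 0.4830542 hr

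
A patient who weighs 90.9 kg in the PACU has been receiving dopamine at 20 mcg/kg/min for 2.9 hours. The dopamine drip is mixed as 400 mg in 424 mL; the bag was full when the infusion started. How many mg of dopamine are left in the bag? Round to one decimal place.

83.7 mg

Dose = 20 mcg/kg/min × 90.9 kg = 1818 mcg/min
1818 mcg/min × 60 min/hr = 109080 mcg/hr
Concentration = 400 mg ÷ 424 mL = 0.9433962 mg/mL = 943.3962 mcg/mL
Rate = 109080 mcg/hr ÷ 943.3962 mcg/mL = 115.6248 mL/hr
Volume infused = 115.6248 mL/hr × 2.9 hr = 335.3119 mL
Volume remaining = 424 − 335.3119 = 88.68808 mL
Drug remaining = 88.68808 mL × 943.3962 mcg/mL = 83668 mcg = 83.668 mg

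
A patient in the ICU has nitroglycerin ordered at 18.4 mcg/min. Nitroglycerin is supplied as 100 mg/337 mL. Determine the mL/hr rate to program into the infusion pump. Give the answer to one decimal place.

3.7 mL/hr

18.4 mcg/min × 60 min/hr = 1104 mcg/hr
Concentration = 100 mg ÷ 337 mL = 0.2967359 mg/mL = 296.7359 mcg/mL
Rate = 1104 mcg/hr ÷ 296.7359 mcg/mL = 3.72048 mL/hr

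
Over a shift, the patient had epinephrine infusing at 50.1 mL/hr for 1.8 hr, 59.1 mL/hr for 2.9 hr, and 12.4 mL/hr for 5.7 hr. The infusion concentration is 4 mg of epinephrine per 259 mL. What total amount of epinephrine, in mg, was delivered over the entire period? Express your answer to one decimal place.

5.1 mg

Concentration = 4 mg ÷ 259 mL = 0.01544402 mg/mL
Stage 1: 50.1 mL/hr × 1.8 hr = 90.18 mL → 90.18 mL × 0.01544402 mg/mL = 1.392741 mg
Stage 2: 59.1 mL/hr × 2.9 hr = 171.39 mL → 171.39 mL × 0.01544402 mg/mL = 2.64695 mg
Stage 3: 12.4 mL/hr × 5.7 hr = 70.68 mL → 70.68 mL × 0.01544402 mg/mL = 1.091583 mg
Total = 1.392741 + 2.64695 + 1.091583 = 5.131274 mg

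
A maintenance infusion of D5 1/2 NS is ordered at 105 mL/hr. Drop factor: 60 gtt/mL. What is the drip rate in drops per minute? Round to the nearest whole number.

105 mL/hr ÷ 60 min/hr = 1.75 mL/min
1.75 mL/min × 60 gtt/mL = 105 gtt/min

105 gtt/min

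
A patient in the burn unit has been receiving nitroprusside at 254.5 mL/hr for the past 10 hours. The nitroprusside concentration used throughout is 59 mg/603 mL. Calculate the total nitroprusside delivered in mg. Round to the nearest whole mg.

Concentration = 59 mg ÷ 603 mL = 0.09784411 mg/mL = 97.84411 mcg/mL
Drug rate = 254.5 mL/hr × 97.84411 mcg/mL = 24901.33 mcg/hr
Total = 24901.33 mcg/hr × 10 hr = 249013.3 mcg = 249.0133 mg

249 mg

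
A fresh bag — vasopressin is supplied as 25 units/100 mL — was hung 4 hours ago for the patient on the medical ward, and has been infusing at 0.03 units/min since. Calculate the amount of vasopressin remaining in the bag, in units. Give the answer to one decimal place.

17.8 units

0.03 units/min × 60 min/hr = 1.8 units/hr
Concentration = 25 units ÷ 100 mL = 0.25 units/mL
Rate = 1.8 units/hr ÷ 0.25 units/mL = 7.2 mL/hr
Volume infused = 7.2 mL/hr × 4 hr = 28.8 mL
Volume remaining = 100 − 28.8 = 71.2 mL
Drug remaining = 71.2 mL × 0.25 units/mL = 17.8 units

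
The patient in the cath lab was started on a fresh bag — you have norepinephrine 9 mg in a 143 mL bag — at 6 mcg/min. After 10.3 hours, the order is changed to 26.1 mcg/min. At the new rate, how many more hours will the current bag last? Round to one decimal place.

Initial rate:
6 mcg/min × 60 min/hr = 360 mcg/hr
Concentration = 9 mg ÷ 143 mL = 0.06293706 mg/mL = 62.93706 mcg/mL
Rate = 360 mcg/hr ÷ 62.93706 mcg/mL = 5.72 mL/hr
Volume infused so far = 5.72 mL/hr × 10.3 hr = 58.916 mL
Volume remaining = 143 − 58.916 = 84.084 mL
New rate:
26.1 mcg/min × 60 min/hr = 1566 mcg/hr
Rate = 1566 mcg/hr ÷ 62.93706 mcg/mL = 24.882 mL/hr
Time remaining = 84.084 mL ÷ 24.882 mL/hr = 3.37931 hr

3.4 hours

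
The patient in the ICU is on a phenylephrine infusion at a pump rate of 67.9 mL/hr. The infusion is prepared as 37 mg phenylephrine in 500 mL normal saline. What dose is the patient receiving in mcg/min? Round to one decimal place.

Concentration = 37 mg ÷ 500 mL = 0.074 mg/mL = 74 mcg/mL
Drug rate = 67.9 mL/hr × 74 mcg/mL = 5024.6 mcg/hr
5024.6 mcg/hr ÷ 60 min/hr = 83.74333 mcg/min

83.7 mcg/min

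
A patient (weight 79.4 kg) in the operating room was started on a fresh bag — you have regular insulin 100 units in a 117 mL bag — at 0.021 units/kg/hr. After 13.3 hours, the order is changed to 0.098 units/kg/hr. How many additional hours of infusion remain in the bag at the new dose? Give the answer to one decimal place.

10.0 hours

Initial rate:
Dose = 0.021 units/kg/hr × 79.4 kg = 1.6674 units/hr
Concentration = 100 units ÷ 117 mL = 0.8547009 units/mL
Rate = 1.6674 units/hr ÷ 0.8547009 units/mL = 1.950858 mL/hr
Volume infused so far = 1.950858 mL/hr × 13.3 hr = 25.94641 mL
Volume remaining = 117 − 25.94641 = 91.05359 mL
New rate:
Dose = 0.098 units/kg/hr × 79.4 kg = 7.7812 units/hr
Rate = 7.7812 units/hr ÷ 0.8547009 units/mL = 9.104004 mL/hr
Time remaining = 91.05359 mL ÷ 9.104004 mL/hr = 10.00149 hr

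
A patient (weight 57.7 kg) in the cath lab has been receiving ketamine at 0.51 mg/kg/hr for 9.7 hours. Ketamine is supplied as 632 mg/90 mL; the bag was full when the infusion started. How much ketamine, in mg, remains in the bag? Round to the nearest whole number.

Dose = 0.51 mg/kg/hr × 57.7 kg = 29.427 mg/hr
Concentration = 632 mg ÷ 90 mL = 7.022222 mg/mL
Rate = 29.427 mg/hr ÷ 7.022222 mg/mL = 4.190554 mL/hr
Volume infused = 4.190554 mL/hr × 9.7 hr = 40.64837 mL
Volume remaining = 90 − 40.64837 = 49.35163 mL
Drug remaining = 49.35163 mL × 7.022222 mg/mL = 346.5581 mg

347 mg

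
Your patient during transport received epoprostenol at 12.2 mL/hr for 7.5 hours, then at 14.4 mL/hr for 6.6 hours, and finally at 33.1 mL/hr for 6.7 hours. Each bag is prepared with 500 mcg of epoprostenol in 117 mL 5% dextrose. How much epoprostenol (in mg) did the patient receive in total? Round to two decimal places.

1.74 mg

Concentration = 500 mcg ÷ 117 mL = 4.273504 mcg/mL
Stage 1: 12.2 mL/hr × 7.5 hr = 91.5 mL → 91.5 mL × 4.273504 mcg/mL = 391.0256 mcg
Stage 2: 14.4 mL/hr × 6.6 hr = 95.04 mL → 95.04 mL × 4.273504 mcg/mL = 406.1538 mcg
Stage 3: 33.1 mL/hr × 6.7 hr = 221.77 mL → 221.77 mL × 4.273504 mcg/mL = 947.735 mcg
Total = 391.0256 + 406.1538 + 947.735 = 1744.915 mcg = 1.744915 mg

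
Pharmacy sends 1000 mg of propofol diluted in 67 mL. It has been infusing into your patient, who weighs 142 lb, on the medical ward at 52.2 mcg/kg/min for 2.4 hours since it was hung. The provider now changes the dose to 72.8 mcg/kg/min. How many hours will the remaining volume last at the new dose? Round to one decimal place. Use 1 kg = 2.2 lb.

1.8 hours

Initial rate:
Weight = 142 lb ÷ 2.2 lb/kg = 64.54545 kg
Dose = 52.2 mcg/kg/min × 64.54545 kg = 3369.273 mcg/min
3369.273 mcg/min × 60 min/hr = 202156.4 mcg/hr
Concentration = 1000 mg ÷ 67 mL = 14.92537 mg/mL = 14925.37 mcg/mL
Rate = 202156.4 mcg/hr ÷ 14925.37 mcg/mL = 13.54448 mL/hr
Volume infused so far = 13.54448 mL/hr × 2.4 hr = 32.50674 mL
Volume remaining = 67 − 32.50674 = 34.49326 mL
New rate:
Dose = 72.8 mcg/kg/min × 64.54545 kg = 4698.909 mcg/min
4698.909 mcg/min × 60 min/hr = 281934.5 mcg/hr
Rate = 281934.5 mcg/hr ÷ 14925.37 mcg/mL = 18.88961 mL/hr
Time remaining = 34.49326 mL ÷ 18.88961 mL/hr = 1.826043 hr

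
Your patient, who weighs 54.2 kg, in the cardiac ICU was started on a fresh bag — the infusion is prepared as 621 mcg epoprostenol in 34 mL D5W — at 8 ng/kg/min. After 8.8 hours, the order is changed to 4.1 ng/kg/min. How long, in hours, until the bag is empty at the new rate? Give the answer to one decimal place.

Initial rate:
Dose = 8 ng/kg/min × 54.2 kg = 433.6 ng/min
433.6 ng/min × 60 min/hr = 26016 ng/hr
Concentration = 621 mcg ÷ 34 mL = 18.26471 mcg/mL = 18264.71 ng/mL
Rate = 26016 ng/hr ÷ 18264.71 ng/mL = 1.424386 mL/hr
Volume infused so far = 1.424386 mL/hr × 8.8 hr = 12.5346 mL
Volume remaining = 34 − 12.5346 = 21.4654 mL
New rate:
Dose = 4.1 ng/kg/min × 54.2 kg = 222.22 ng/min
222.22 ng/min × 60 min/hr = 13333.2 ng/hr
Rate = 13333.2 ng/hr ÷ 18264.71 ng/mL = 0.7299981 mL/hr
Time remaining = 21.4654 mL ÷ 0.7299981 mL/hr = 29.40473 hr

29.4 hours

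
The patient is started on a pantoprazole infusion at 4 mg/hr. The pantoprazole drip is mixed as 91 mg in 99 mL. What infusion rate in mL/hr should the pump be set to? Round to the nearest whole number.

Concentration = 91 mg ÷ 99 mL = 0.9191919 mg/mL
Rate = 4 mg/hr ÷ 0.9191919 mg/mL = 4.351648 mL/hr

4 mL/hr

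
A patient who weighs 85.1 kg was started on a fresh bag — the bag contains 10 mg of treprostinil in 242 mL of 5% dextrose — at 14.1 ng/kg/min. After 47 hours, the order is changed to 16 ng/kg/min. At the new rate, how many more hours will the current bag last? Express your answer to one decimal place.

Initial rate:
Dose = 14.1 ng/kg/min × 85.1 kg = 1199.91 ng/min
1199.91 ng/min × 60 min/hr = 71994.6 ng/hr
Concentration = 10 mg ÷ 242 mL = 0.04132231 mg/mL = 41322.31 ng/mL
Rate = 71994.6 ng/hr ÷ 41322.31 ng/mL = 1.742269 mL/hr
Volume infused so far = 1.742269 mL/hr × 47 hr = 81.88666 mL
Volume remaining = 242 − 81.88666 = 160.1133 mL
New rate:
Dose = 16 ng/kg/min × 85.1 kg = 1361.6 ng/min
1361.6 ng/min × 60 min/hr = 81696 ng/hr
Rate = 81696 ng/hr ÷ 41322.31 ng/mL = 1.977043 mL/hr
Time remaining = 160.1133 mL ÷ 1.977043 mL/hr = 80.98626 hr

81.0 hours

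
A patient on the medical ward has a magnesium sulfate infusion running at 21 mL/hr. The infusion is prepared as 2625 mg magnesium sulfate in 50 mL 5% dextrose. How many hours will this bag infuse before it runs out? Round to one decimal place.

Duration = 50 mL ÷ 21 mL/hr = 2.380952 hr

2.4 hours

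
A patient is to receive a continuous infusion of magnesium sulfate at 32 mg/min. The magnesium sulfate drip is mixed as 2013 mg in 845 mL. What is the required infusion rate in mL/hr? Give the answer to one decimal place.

806.0 mL/hr

32 mg/min × 60 min/hr = 1920 mg/hr
Concentration = 2013 mg ÷ 845 mL = 2.382249 mg/mL
Rate = 1920 mg/hr ÷ 2.382249 mg/mL = 805.9613 mL/hr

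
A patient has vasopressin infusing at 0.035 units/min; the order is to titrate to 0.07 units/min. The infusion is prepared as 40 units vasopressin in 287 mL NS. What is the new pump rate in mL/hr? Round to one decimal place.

0.07 units/min × 60 min/hr = 4.2 units/hr
Concentration = 40 units ÷ 287 mL = 0.1393728 units/mL
Rate = 4.2 units/hr ÷ 0.1393728 units/mL = 30.135 mL/hr

30.1 mL/hr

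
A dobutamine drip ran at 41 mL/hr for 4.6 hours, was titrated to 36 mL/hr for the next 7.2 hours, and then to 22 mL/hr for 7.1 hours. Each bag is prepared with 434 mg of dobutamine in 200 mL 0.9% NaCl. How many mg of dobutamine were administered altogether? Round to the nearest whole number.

1311 mg

Concentration = 434 mg ÷ 200 mL = 2.17 mg/mL
Stage 1: 41 mL/hr × 4.6 hr = 188.6 mL → 188.6 mL × 2.17 mg/mL = 409.262 mg
Stage 2: 36 mL/hr × 7.2 hr = 259.2 mL → 259.2 mL × 2.17 mg/mL = 562.464 mg
Stage 3: 22 mL/hr × 7.1 hr = 156.2 mL → 156.2 mL × 2.17 mg/mL = 338.954 mg
Total = 409.262 + 562.464 + 338.954 = 1310.68 mg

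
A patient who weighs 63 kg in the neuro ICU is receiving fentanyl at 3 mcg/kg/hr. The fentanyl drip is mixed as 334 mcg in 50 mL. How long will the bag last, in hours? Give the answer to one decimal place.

1.8 hours

Dose = 3 mcg/kg/hr × 63 kg = 189 mcg/hr
Concentration = 334 mcg ÷ 50 mL = 6.68 mcg/mL
Rate = 189 mcg/hr ÷ 6.68 mcg/mL = 28.29341 mL/hr
Duration = 50 mL ÷ 28.29341 mL/hr = 1.767196 hr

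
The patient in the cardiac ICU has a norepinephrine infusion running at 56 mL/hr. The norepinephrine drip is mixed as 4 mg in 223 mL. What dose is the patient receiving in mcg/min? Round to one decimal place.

Concentration = 4 mg ÷ 223 mL = 0.01793722 mg/mL = 17.93722 mcg/mL
Drug rate = 56 mL/hr × 17.93722 mcg/mL = 1004.484 mcg/hr
1004.484 mcg/hr ÷ 60 min/hr = 16.74141 mcg/min

16.7 mcg/min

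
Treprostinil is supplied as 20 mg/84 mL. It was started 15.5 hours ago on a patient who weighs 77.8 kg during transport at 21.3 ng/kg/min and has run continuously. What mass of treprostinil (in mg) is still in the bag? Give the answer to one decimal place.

Dose = 21.3 ng/kg/min × 77.8 kg = 1657.14 ng/min
1657.14 ng/min × 60 min/hr = 99428.4 ng/hr
Concentration = 20 mg ÷ 84 mL = 0.2380952 mg/mL = 238095.2 ng/mL
Rate = 99428.4 ng/hr ÷ 238095.2 ng/mL = 0.4175993 mL/hr
Volume infused = 0.4175993 mL/hr × 15.5 hr = 6.472789 mL
Volume remaining = 84 − 6.472789 = 77.52721 mL
Drug remaining = 77.52721 mL × 238095.2 ng/mL = 18458860 ng = 18.45886 mg

18.5 mg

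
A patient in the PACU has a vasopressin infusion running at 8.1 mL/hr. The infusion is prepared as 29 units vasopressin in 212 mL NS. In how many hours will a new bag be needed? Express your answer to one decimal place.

26.2 hours

Duration = 212 mL ÷ 8.1 mL/hr = 26.17284 hr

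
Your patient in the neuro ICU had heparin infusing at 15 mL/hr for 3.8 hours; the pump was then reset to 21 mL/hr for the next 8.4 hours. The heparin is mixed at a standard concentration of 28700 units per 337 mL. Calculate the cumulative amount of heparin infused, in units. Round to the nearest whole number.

Concentration = 28700 units ÷ 337 mL = 85.1632 units/mL
Stage 1: 15 mL/hr × 3.8 hr = 57 mL → 57 mL × 85.1632 units/mL = 4854.303 units
Stage 2: 21 mL/hr × 8.4 hr = 176.4 mL → 176.4 mL × 85.1632 units/mL = 15022.79 units
Total = 4854.303 + 15022.79 = 19877.09 units

19877 units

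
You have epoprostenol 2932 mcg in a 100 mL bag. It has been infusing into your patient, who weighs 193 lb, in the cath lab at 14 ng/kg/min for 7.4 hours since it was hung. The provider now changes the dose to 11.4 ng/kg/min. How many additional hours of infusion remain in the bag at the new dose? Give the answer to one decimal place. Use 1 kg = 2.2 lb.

Initial rate:
Weight = 193 lb ÷ 2.2 lb/kg = 87.72727 kg
Dose = 14 ng/kg/min × 87.72727 kg = 1228.182 ng/min
1228.182 ng/min × 60 min/hr = 73690.91 ng/hr
Concentration = 2932 mcg ÷ 100 mL = 29.32 mcg/mL = 29320 ng/mL
Rate = 73690.91 ng/hr ÷ 29320 ng/mL = 2.513333 mL/hr
Volume infused so far = 2.513333 mL/hr × 7.4 hr = 18.59866 mL
Volume remaining = 100 − 18.59866 = 81.40134 mL
New rate:
Dose = 11.4 ng/kg/min × 87.72727 kg = 1000.091 ng/min
1000.091 ng/min × 60 min/hr = 60005.45 ng/hr
Rate = 60005.45 ng/hr ÷ 29320 ng/mL = 2.046571 mL/hr
Time remaining = 81.40134 mL ÷ 2.046571 mL/hr = 39.77451 hr

39.8 hours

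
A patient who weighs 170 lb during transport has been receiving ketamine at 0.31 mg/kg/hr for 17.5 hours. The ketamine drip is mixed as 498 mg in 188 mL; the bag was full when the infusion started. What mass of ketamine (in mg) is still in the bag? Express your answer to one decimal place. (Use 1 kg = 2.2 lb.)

Weight = 170 lb ÷ 2.2 lb/kg = 77.27273 kg
Dose = 0.31 mg/kg/hr × 77.27273 kg = 23.95455 mg/hr
Concentration = 498 mg ÷ 188 mL = 2.648936 mg/mL
Rate = 23.95455 mg/hr ÷ 2.648936 mg/mL = 9.043081 mL/hr
Volume infused = 9.043081 mL/hr × 17.5 hr = 158.2539 mL
Volume remaining = 188 − 158.2539 = 29.74608 mL
Drug remaining = 29.74608 mL × 2.648936 mg/mL = 78.79545 mg

78.8 mg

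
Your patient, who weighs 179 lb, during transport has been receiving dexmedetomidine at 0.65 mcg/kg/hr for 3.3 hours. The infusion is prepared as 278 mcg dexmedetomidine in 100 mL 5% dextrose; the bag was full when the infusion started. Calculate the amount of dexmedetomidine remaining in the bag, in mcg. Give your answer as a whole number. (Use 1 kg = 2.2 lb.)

103 mcg

Weight = 179 lb ÷ 2.2 lb/kg = 81.36364 kg
Dose = 0.65 mcg/kg/hr × 81.36364 kg = 52.88636 mcg/hr
Concentration = 278 mcg ÷ 100 mL = 2.78 mcg/mL
Rate = 52.88636 mcg/hr ÷ 2.78 mcg/mL = 19.02387 mL/hr
Volume infused = 19.02387 mL/hr × 3.3 hr = 62.77878 mL
Volume remaining = 100 − 62.77878 = 37.22122 mL
Drug remaining = 37.22122 mL × 2.78 mcg/mL = 103.475 mcg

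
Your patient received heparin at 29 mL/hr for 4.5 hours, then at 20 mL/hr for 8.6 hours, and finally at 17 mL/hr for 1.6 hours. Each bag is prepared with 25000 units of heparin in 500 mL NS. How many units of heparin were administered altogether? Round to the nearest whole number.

16485 units

Concentration = 25000 units ÷ 500 mL = 50 units/mL
Stage 1: 29 mL/hr × 4.5 hr = 130.5 mL → 130.5 mL × 50 units/mL = 6525 units
Stage 2: 20 mL/hr × 8.6 hr = 172 mL → 172 mL × 50 units/mL = 8600 units
Stage 3: 17 mL/hr × 1.6 hr = 27.2 mL → 27.2 mL × 50 units/mL = 1360 units
Total = 6525 + 8600 + 1360 = 16485 units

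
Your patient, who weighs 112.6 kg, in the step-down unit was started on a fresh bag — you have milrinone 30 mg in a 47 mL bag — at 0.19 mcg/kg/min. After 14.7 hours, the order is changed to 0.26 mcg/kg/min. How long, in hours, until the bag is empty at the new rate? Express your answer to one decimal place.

Initial rate:
Dose = 0.19 mcg/kg/min × 112.6 kg = 21.394 mcg/min
21.394 mcg/min × 60 min/hr = 1283.64 mcg/hr
Concentration = 30 mg ÷ 47 mL = 0.6382979 mg/mL = 638.2979 mcg/mL
Rate = 1283.64 mcg/hr ÷ 638.2979 mcg/mL = 2.011036 mL/hr
Volume infused so far = 2.011036 mL/hr × 14.7 hr = 29.56223 mL
Volume remaining = 47 − 29.56223 = 17.43777 mL
New rate:
Dose = 0.26 mcg/kg/min × 112.6 kg = 29.276 mcg/min
29.276 mcg/min × 60 min/hr = 1756.56 mcg/hr
Rate = 1756.56 mcg/hr ÷ 638.2979 mcg/mL = 2.751944 mL/hr
Time remaining = 17.43777 mL ÷ 2.751944 mL/hr = 6.336528 hr

6.3 hours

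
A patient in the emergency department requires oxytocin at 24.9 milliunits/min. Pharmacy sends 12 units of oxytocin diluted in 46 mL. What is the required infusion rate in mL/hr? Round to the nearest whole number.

24.9 milliunits/min × 60 min/hr = 1494 milliunits/hr
Concentration = 12 units ÷ 46 mL = 0.2608696 units/mL = 260.8696 milliunits/mL
Rate = 1494 milliunits/hr ÷ 260.8696 milliunits/mL = 5.727 mL/hr

6 mL/hr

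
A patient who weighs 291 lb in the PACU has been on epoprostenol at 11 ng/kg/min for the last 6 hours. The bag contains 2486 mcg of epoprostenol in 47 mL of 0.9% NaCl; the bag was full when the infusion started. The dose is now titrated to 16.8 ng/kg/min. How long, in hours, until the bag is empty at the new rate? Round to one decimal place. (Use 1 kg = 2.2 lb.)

Initial rate:
Weight = 291 lb ÷ 2.2 lb/kg = 132.2727 kg
Dose = 11 ng/kg/min × 132.2727 kg = 1455 ng/min
1455 ng/min × 60 min/hr = 87300 ng/hr
Concentration = 2486 mcg ÷ 47 mL = 52.89362 mcg/mL = 52893.62 ng/mL
Rate = 87300 ng/hr ÷ 52893.62 ng/mL = 1.650483 mL/hr
Volume infused so far = 1.650483 mL/hr × 6 hr = 9.902896 mL
Volume remaining = 47 − 9.902896 = 37.0971 mL
New rate:
Dose = 16.8 ng/kg/min × 132.2727 kg = 2222.182 ng/min
2222.182 ng/min × 60 min/hr = 133330.9 ng/hr
Rate = 133330.9 ng/hr ÷ 52893.62 ng/mL = 2.520737 mL/hr
Time remaining = 37.0971 mL ÷ 2.520737 mL/hr = 14.71677 hr

14.7 hours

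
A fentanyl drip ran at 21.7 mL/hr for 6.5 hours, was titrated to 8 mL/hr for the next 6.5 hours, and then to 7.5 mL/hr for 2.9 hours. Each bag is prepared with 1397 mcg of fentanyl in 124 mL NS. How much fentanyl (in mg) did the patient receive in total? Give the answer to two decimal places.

Concentration = 1397 mcg ÷ 124 mL = 11.26613 mcg/mL
Stage 1: 21.7 mL/hr × 6.5 hr = 141.05 mL → 141.05 mL × 11.26613 mcg/mL = 1589.087 mcg
Stage 2: 8 mL/hr × 6.5 hr = 52 mL → 52 mL × 11.26613 mcg/mL = 585.8387 mcg
Stage 3: 7.5 mL/hr × 2.9 hr = 21.75 mL → 21.75 mL × 11.26613 mcg/mL = 245.0383 mcg
Total = 1589.087 + 585.8387 + 245.0383 = 2419.965 mcg = 2.419965 mg

2.42 mg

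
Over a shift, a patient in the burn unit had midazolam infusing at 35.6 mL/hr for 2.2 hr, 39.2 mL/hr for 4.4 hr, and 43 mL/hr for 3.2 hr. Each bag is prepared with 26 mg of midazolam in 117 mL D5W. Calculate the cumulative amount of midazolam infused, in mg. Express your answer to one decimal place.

86.3 mg

Concentration = 26 mg ÷ 117 mL = 0.2222222 mg/mL
Stage 1: 35.6 mL/hr × 2.2 hr = 78.32 mL → 78.32 mL × 0.2222222 mg/mL = 17.40444 mg
Stage 2: 39.2 mL/hr × 4.4 hr = 172.48 mL → 172.48 mL × 0.2222222 mg/mL = 38.32889 mg
Stage 3: 43 mL/hr × 3.2 hr = 137.6 mL → 137.6 mL × 0.2222222 mg/mL = 30.57778 mg
Total = 17.40444 + 38.32889 + 30.57778 = 86.31111 mg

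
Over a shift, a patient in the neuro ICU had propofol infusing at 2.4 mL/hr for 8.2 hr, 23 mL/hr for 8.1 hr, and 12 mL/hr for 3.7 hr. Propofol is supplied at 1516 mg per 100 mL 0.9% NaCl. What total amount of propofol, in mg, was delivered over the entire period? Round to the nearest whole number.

Concentration = 1516 mg ÷ 100 mL = 15.16 mg/mL
Stage 1: 2.4 mL/hr × 8.2 hr = 19.68 mL → 19.68 mL × 15.16 mg/mL = 298.3488 mg
Stage 2: 23 mL/hr × 8.1 hr = 186.3 mL → 186.3 mL × 15.16 mg/mL = 2824.308 mg
Stage 3: 12 mL/hr × 3.7 hr = 44.4 mL → 44.4 mL × 15.16 mg/mL = 673.104 mg
Total = 298.3488 + 2824.308 + 673.104 = 3795.761 mg

3796 mg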